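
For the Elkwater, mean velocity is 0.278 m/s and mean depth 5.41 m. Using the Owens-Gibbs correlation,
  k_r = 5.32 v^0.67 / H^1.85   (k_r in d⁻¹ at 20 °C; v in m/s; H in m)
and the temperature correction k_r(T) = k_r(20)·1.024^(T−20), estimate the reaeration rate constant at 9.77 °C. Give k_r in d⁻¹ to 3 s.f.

k_r ≈ 0.0779 d⁻¹

k_r(20) = 5.32 × 0.278^0.67 / 5.41^1.85 = 5.32 × 0.4241 / 22.72 = 0.09931 d⁻¹.
k_r(9.77) = 0.09931 × 1.024^(9.77−20) = 0.09931 × 0.7846 = 0.07792 d⁻¹.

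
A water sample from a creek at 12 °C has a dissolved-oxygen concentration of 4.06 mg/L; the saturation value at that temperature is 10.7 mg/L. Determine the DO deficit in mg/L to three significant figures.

D = C_s − C = 10.7 − 4.06 = 6.64 mg/L.

D ≈ 6.64 mg/L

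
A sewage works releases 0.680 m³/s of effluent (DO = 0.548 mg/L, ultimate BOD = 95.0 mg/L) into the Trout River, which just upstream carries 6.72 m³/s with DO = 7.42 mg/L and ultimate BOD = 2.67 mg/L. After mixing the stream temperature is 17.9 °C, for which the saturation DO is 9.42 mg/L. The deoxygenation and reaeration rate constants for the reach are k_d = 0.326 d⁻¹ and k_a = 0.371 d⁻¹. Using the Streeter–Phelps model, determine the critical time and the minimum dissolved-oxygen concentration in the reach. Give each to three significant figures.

Mixed DO = (6.72×7.42 + 0.680×0.548)/(6.72+0.680) = 50.24/7.400 = 6.789 mg/L.
Mixed L₀ = (6.72×2.67 + 0.680×95.0)/(7.400) = 82.54/7.400 = 11.15 mg/L.
Initial deficit D₀ = C_s − DO₀ = 9.42 − 6.789 = 2.631 mg/L.
t_c = (1/0.04500) ln[(0.371/0.326)(1 − 2.631×0.04500/(0.326×11.15))] = 22.22 × ln(1.101) = 2.138 d.
D_c = (0.326/0.371) × 11.15 × e^(−0.326×2.138) = 0.8787 × 11.15 × 0.4981 = 4.882 mg/L.
Minimum DO = 9.42 − 4.882 = 4.538 mg/L.

t_c ≈ 2.14 d; minimum DO ≈ 4.54 mg/L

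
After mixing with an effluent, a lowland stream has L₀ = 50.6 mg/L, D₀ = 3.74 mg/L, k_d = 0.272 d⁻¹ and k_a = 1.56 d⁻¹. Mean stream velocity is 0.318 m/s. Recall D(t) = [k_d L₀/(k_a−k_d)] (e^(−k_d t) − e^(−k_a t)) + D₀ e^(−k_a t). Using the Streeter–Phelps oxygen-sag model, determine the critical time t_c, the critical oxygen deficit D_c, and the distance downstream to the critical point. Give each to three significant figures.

t_c = [1/(k_a−k_d)] ln[(k_a/k_d)(1 − D₀(k_a−k_d)/(k_d L₀))]
= [1/(1.56−0.272)] ln[(1.56/0.272)(1 − 3.74×1.288/(0.272×50.6))]
= (1/1.288) ln[5.735 × 0.6500] = 0.7764 × ln(3.728) = 0.7764 × 1.316 = 1.022 d.
D_c = (k_d/k_a) L₀ e^(−k_d t_c) = (0.272/1.56) × 50.6 × e^(−0.272×1.022) = 0.1744 × 50.6 × 0.7574 = 6.682 mg/L.
x_c = v t_c = 0.318 m/s × 1.022 d × 86400 s/d = 28070 m ≈ 28.1 km.

t_c ≈ 1.02 d; D_c ≈ 6.68 mg/L; x_c ≈ 28.1 km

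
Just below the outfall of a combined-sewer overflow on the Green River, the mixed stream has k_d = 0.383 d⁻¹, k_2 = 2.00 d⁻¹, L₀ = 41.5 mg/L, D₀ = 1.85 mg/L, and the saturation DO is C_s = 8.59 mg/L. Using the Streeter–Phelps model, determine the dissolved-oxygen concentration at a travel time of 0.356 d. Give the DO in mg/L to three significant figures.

k_d L₀/(k_2−k_d) = 0.383×41.5/(2.00−0.383) = 15.89/1.617 = 9.830 mg/L.
e^(−k_d t) = e^(−0.383×0.3560) = 0.8725; e^(−k_2 t) = e^(−2.00×0.3560) = 0.4907.
D = 9.830 × (0.8725 − 0.4907) + 1.85 × 0.4907 = 3.754 + 0.9077 = 4.661 mg/L.
DO = C_s − D = 8.59 − 4.661 = 3.929 mg/L.

DO ≈ 3.93 mg/L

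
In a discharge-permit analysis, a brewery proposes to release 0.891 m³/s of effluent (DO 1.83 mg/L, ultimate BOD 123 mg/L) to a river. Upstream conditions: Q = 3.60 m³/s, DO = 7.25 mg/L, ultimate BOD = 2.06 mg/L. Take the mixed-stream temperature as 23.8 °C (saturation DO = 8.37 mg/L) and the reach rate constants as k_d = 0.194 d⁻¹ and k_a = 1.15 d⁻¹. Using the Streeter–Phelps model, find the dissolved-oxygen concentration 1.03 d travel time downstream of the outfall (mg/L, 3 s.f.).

DO ≈ 4.99 mg/L

Mixed DO = (3.60×7.25 + 0.891×1.83)/(3.60+0.891) = 27.73/4.491 = 6.175 mg/L.
Mixed L₀ = (3.60×2.06 + 0.891×123)/(4.491) = 117.0/4.491 = 26.05 mg/L.
Initial deficit D₀ = C_s − DO₀ = 8.37 − 6.175 = 2.195 mg/L.
D(1.03) = [0.194×26.05/(1.15−0.194)](e^(−0.194×1.03) − e^(−1.15×1.03)) + 2.195 e^(−1.15×1.03)
= 5.287 × (0.8189 − 0.3059) + 2.195 × 0.3059 = 3.384 mg/L.
DO = 8.37 − 3.384 = 4.986 mg/L.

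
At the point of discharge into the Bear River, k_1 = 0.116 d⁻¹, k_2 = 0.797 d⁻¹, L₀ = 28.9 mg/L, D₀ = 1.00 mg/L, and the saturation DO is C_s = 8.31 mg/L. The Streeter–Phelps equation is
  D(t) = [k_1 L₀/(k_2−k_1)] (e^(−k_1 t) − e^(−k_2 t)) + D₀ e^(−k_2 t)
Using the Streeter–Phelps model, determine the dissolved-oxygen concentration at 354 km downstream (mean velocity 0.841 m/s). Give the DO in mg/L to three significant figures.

Travel time t = x/v = 354 km / (0.841 m/s) = 354000 m / 0.841 m/s = 420900 s = 4.872 d.
k_1 L₀/(k_2−k_1) = 0.116×28.9/(0.797−0.116) = 3.352/0.6810 = 4.923 mg/L.
e^(−k_1 t) = e^(−0.116×4.872) = 0.5683; e^(−k_2 t) = e^(−0.797×4.872) = 0.02059.
D = 4.923 × (0.5683 − 0.02059) + 1.00 × 0.02059 = 2.696 + 0.02059 = 2.717 mg/L.
DO = C_s − D = 8.31 − 2.717 = 5.593 mg/L.

DO ≈ 5.59 mg/L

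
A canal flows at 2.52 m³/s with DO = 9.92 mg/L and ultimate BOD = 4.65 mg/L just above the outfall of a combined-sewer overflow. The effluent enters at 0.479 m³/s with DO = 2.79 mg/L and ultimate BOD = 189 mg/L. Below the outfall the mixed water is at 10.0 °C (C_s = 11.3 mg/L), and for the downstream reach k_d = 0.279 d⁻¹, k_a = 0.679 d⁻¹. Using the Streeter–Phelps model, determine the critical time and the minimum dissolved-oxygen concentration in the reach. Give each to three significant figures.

t_c ≈ 1.94 d; minimum DO ≈ 3.15 mg/L

Mixed DO = (2.52×9.92 + 0.479×2.79)/(2.52+0.479) = 26.33/2.999 = 8.781 mg/L.
Mixed L₀ = (2.52×4.65 + 0.479×189)/(2.999) = 102.2/2.999 = 34.09 mg/L.
Initial deficit D₀ = C_s − DO₀ = 11.3 − 8.781 = 2.519 mg/L.
t_c = (1/0.4000) ln[(0.679/0.279)(1 − 2.519×0.4000/(0.279×34.09))] = 2.500 × ln(2.176) = 1.944 d.
D_c = (0.279/0.679) × 34.09 × e^(−0.279×1.944) = 0.4109 × 34.09 × 0.5814 = 8.145 mg/L.
Minimum DO = 11.3 − 8.145 = 3.155 mg/L.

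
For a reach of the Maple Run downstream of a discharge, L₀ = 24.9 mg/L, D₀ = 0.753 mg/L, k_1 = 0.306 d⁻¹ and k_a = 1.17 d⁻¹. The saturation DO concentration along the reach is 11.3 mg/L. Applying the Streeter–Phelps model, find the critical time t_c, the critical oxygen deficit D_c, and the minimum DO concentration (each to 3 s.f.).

t_c ≈ 1.45 d; D_c ≈ 4.18 mg/L; min DO ≈ 7.12 mg/L

With k_a/k_1 = 3.824 and 1 − D₀(k_a−k_1)/(k_1 L₀) = 0.9146,
t_c = ln(3.824 × 0.9146) / (1.17 − 0.306) = ln(3.497) / 0.8640 = 1.252/0.8640 = 1.449 d.
D_c = (k_1/k_a) L₀ e^(−k_1 t_c) = (0.306/1.17) × 24.9 × e^(−0.306×1.449) = 0.2615 × 24.9 × 0.6419 = 4.180 mg/L.
Minimum DO = C_s − D_c = 11.3 − 4.180 = 7.120 mg/L.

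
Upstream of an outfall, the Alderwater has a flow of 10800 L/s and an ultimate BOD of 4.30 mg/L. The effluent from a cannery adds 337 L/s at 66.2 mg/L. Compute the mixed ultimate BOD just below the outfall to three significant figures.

Flow-weighted mixing: C = (Q_r C_r + Q_w C_w)/(Q_r + Q_w)
= (10800×4.30 + 337×66.2)/(10800 + 337) = 68750/11140 = 6.173 mg/L.

6.17 mg/L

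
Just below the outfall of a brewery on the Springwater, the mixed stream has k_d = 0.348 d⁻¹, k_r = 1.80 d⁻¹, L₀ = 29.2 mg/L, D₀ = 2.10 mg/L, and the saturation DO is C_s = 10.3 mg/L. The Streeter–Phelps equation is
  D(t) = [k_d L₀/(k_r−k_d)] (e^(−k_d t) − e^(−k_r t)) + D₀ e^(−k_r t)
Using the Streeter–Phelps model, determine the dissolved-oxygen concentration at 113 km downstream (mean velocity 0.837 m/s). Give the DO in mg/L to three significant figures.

DO ≈ 6.53 mg/L

Travel time t = x/v = 113 km / (0.837 m/s) = 113000 m / 0.837 m/s = 135000 s = 1.563 d.
k_d L₀/(k_r−k_d) = 0.348×29.2/(1.80−0.348) = 10.16/1.452 = 6.998 mg/L.
e^(−k_d t) = e^(−0.348×1.563) = 0.5806; e^(−k_r t) = e^(−1.80×1.563) = 0.06005.
D = 6.998 × (0.5806 − 0.06005) + 2.10 × 0.06005 = 3.643 + 0.1261 = 3.769 mg/L.
DO = C_s − D = 10.3 − 3.769 = 6.531 mg/L.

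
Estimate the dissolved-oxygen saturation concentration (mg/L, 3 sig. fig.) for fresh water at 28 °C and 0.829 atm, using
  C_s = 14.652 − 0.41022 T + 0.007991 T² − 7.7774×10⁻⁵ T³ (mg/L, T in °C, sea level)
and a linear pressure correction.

C_s ≈ 6.40 mg/L

At sea level: C_s = 14.652 − 0.41022×28 + 0.007991×28² − 7.7774×10⁻⁵×28³ = 7.723 mg/L.
Pressure correction: C_s' = 7.723 × 0.829 = 6.403 mg/L.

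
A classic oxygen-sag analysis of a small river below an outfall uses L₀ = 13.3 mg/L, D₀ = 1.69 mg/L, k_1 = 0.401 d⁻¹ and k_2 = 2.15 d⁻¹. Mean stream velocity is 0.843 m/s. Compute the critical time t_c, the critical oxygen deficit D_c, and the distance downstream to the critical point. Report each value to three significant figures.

t_c ≈ 0.498 d; D_c ≈ 2.03 mg/L; x_c ≈ 36.3 km

At the critical point dD/dt = 0, so k_1 L₀ e^(−k_1 t) = k_2 D. Substituting D(t) from the Streeter–Phelps equation and solving for t gives
t_c = ln[(k_2/k_1)(1 − D₀(k_2−k_1)/(k_1 L₀))] / (k_2−k_1).
Here k_2−k_1 = 1.749 d⁻¹ and 1 − D₀(k_2−k_1)/(k_1 L₀) = 1 − 1.69×1.749/(0.401×13.3) = 0.4458, so
t_c = ln(5.362 × 0.4458) / 1.749 = 0.8713 / 1.749 = 0.4982 d.
D_c = (k_1/k_2) L₀ e^(−k_1 t_c) = (0.401/2.15) × 13.3 × e^(−0.401×0.4982) = 0.1865 × 13.3 × 0.8189 = 2.031 mg/L.
x_c = v t_c = 0.843 m/s × 0.4982 d × 86400 s/d = 36290 m ≈ 36.3 km.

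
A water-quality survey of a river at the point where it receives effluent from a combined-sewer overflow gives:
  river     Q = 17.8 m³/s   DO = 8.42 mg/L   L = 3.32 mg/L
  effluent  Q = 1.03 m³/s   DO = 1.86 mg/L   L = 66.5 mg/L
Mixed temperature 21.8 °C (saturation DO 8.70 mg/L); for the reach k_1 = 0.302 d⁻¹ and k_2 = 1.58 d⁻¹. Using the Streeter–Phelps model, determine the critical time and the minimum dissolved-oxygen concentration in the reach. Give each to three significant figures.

Mixed DO = (17.8×8.42 + 1.03×1.86)/(17.8+1.03) = 151.8/18.83 = 8.061 mg/L.
Mixed L₀ = (17.8×3.32 + 1.03×66.5)/(18.83) = 127.6/18.83 = 6.776 mg/L.
Initial deficit D₀ = C_s − DO₀ = 8.70 − 8.061 = 0.6388 mg/L.
t_c = (1/1.278) ln[(1.58/0.302)(1 − 0.6388×1.278/(0.302×6.776))] = 0.7825 × ln(3.144) = 0.8964 d.
D_c = (0.302/1.58) × 6.776 × e^(−0.302×0.8964) = 0.1911 × 6.776 × 0.7628 = 0.9880 mg/L.
Minimum DO = 8.70 − 0.9880 = 7.712 mg/L.

t_c ≈ 0.896 d; minimum DO ≈ 7.71 mg/L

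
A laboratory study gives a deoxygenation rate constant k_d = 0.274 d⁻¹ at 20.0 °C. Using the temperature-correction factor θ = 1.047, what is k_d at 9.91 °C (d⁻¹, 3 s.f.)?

k_d ≈ 0.172 d⁻¹

k_d(T₂) = k_d(T₁) · θ^(T₂−T₁) = 0.274 × 1.047^(9.91−20.0)
= 0.274 × 1.047^-10.1 = 0.274 × 0.6291 = 0.1724 d⁻¹.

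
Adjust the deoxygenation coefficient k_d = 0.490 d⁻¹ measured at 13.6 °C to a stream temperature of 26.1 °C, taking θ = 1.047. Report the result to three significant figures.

k_d(T₂) = k_d(T₁) · θ^(T₂−T₁) = 0.490 × 1.047^(26.1−13.6)
= 0.490 × 1.047^12.5 = 0.490 × 1.776 = 0.8700 d⁻¹.

k_d ≈ 0.870 d⁻¹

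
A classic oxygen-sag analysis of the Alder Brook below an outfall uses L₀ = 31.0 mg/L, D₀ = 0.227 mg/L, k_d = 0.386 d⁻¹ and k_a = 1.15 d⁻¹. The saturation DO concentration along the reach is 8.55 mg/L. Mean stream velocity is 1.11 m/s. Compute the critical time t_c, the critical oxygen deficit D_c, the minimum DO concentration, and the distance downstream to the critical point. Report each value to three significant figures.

With k_a/k_d = 2.979 and 1 − D₀(k_a−k_d)/(k_d L₀) = 0.9855,
t_c = ln(2.979 × 0.9855) / (1.15 − 0.386) = ln(2.936) / 0.7640 = 1.077/0.7640 = 1.410 d.
D_c = (k_d/k_a) L₀ e^(−k_d t_c) = (0.386/1.15) × 31.0 × e^(−0.386×1.410) = 0.3357 × 31.0 × 0.5803 = 6.038 mg/L.
Minimum DO = C_s − D_c = 8.55 − 6.038 = 2.512 mg/L.
x_c = v t_c = 1.11 m/s × 1.410 d × 86400 s/d = 135200 m ≈ 135 km.

t_c ≈ 1.41 d; D_c ≈ 6.04 mg/L; min DO ≈ 2.51 mg/L; x_c ≈ 135 km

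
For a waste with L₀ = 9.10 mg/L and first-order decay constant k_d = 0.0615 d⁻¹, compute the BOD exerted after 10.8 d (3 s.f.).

y_t = L₀(1 − e^(−k_d t)) = 9.10 × (1 − e^(−0.0615×10.8))
= 9.10 × (1 − 0.5147) = 9.10 × 0.4853 = 4.416 mg/L.

y ≈ 4.42 mg/L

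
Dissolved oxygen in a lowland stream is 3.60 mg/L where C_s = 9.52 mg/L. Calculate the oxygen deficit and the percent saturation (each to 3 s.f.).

D ≈ 5.92 mg/L; 37.8 % saturation

D = C_s − C = 9.52 − 3.60 = 5.92 mg/L.
% saturation = 3.60/9.52 × 100 = 37.8 %.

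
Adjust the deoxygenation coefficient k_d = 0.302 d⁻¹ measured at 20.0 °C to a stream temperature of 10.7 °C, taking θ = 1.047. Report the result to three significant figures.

k_d(T₂) = k_d(T₁) · θ^(T₂−T₁) = 0.302 × 1.047^(10.7−20.0)
= 0.302 × 1.047^-9.30 = 0.302 × 0.6524 = 0.1970 d⁻¹.

k_d ≈ 0.197 d⁻¹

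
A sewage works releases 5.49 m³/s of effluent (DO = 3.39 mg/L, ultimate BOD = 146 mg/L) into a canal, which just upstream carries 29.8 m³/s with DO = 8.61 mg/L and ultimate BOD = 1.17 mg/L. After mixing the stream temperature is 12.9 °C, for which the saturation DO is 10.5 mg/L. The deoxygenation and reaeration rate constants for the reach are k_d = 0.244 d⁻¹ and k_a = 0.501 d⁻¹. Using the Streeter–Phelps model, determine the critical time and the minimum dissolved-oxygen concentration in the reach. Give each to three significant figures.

t_c ≈ 2.30 d; minimum DO ≈ 3.92 mg/L

Mixed DO = (29.8×8.61 + 5.49×3.39)/(29.8+5.49) = 275.2/35.29 = 7.798 mg/L.
Mixed L₀ = (29.8×1.17 + 5.49×146)/(35.29) = 836.4/35.29 = 23.70 mg/L.
Initial deficit D₀ = C_s − DO₀ = 10.5 − 7.798 = 2.702 mg/L.
t_c = (1/0.2570) ln[(0.501/0.244)(1 − 2.702×0.2570/(0.244×23.70))] = 3.891 × ln(1.807) = 2.302 d.
D_c = (0.244/0.501) × 23.70 × e^(−0.244×2.302) = 0.4870 × 23.70 × 0.5703 = 6.583 mg/L.
Minimum DO = 10.5 − 6.583 = 3.917 mg/L.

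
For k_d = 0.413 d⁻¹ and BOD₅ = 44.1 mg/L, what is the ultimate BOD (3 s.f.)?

L₀ ≈ 50.5 mg/L

BOD₅ = L₀(1 − e^(−5k_d)) ⇒ L₀ = BOD₅ / (1 − e^(−5×0.413))
= 44.1 / (1 − 0.1268) = 44.1 / 0.8732 = 50.50 mg/L.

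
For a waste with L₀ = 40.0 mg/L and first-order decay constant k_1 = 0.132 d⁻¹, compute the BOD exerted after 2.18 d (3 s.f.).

y ≈ 10.0 mg/L

y_t = L₀(1 − e^(−k_1 t)) = 40.0 × (1 − e^(−0.132×2.18))
= 40.0 × (1 − 0.7499) = 40.0 × 0.2501 = 10.00 mg/L.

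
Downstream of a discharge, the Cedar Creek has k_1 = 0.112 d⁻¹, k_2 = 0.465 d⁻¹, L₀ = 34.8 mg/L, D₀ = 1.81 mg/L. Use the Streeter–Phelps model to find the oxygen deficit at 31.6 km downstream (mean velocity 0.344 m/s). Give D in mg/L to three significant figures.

D ≈ 4.17 mg/L

Travel time t = x/v = 31.6 km / (0.344 m/s) = 31600 m / 0.344 m/s = 91860 s = 1.063 d.
k_1 L₀/(k_2−k_1) = 0.112×34.8/(0.465−0.112) = 3.898/0.3530 = 11.04 mg/L.
e^(−k_1 t) = e^(−0.112×1.063) = 0.8877; e^(−k_2 t) = e^(−0.465×1.063) = 0.6099.
D = 11.04 × (0.8877 − 0.6099) + 1.81 × 0.6099 = 3.067 + 1.104 = 4.171 mg/L.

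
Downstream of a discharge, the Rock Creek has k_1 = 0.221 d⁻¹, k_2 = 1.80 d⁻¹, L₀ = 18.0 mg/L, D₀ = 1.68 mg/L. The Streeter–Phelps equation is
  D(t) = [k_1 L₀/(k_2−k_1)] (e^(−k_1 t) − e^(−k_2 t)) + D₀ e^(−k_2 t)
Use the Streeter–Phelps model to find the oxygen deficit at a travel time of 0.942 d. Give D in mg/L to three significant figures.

D ≈ 1.89 mg/L

k_1 L₀/(k_2−k_1) = 0.221×18.0/(1.80−0.221) = 3.978/1.579 = 2.519 mg/L.
e^(−k_1 t) = e^(−0.221×0.9420) = 0.8121; e^(−k_2 t) = e^(−1.80×0.9420) = 0.1835.
D = 2.519 × (0.8121 − 0.1835) + 1.68 × 0.1835 = 1.584 + 0.3083 = 1.892 mg/L.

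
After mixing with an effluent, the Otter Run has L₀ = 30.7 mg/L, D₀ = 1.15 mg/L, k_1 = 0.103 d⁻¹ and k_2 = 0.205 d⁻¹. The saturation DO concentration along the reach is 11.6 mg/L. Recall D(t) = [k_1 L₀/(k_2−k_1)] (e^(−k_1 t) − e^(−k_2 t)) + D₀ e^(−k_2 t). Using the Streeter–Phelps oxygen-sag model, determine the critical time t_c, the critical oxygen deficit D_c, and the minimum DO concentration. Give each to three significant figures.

With k_2/k_1 = 1.990 and 1 − D₀(k_2−k_1)/(k_1 L₀) = 0.9629,
t_c = ln(1.990 × 0.9629) / (0.205 − 0.103) = ln(1.916) / 0.1020 = 0.6505/0.1020 = 6.377 d.
L(t_c) = L₀ e^(−k_1 t_c) = 30.7 × 0.5185 = 15.92 mg/L, and at the critical point k_2 D_c = k_1 L, so D_c = (0.103/0.205) × 15.92 = 7.997 mg/L.
Minimum DO = C_s − D_c = 11.6 − 7.997 = 3.603 mg/L.

t_c ≈ 6.38 d; D_c ≈ 8.00 mg/L; min DO ≈ 3.60 mg/L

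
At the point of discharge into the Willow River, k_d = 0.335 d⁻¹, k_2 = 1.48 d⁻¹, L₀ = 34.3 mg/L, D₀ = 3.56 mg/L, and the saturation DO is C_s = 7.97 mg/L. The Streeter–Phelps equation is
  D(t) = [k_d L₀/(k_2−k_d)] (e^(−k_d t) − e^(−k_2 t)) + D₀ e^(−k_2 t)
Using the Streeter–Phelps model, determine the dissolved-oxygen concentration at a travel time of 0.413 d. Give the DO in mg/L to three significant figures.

k_d L₀/(k_2−k_d) = 0.335×34.3/(1.48−0.335) = 11.49/1.145 = 10.04 mg/L.
e^(−k_d t) = e^(−0.335×0.4130) = 0.8708; e^(−k_2 t) = e^(−1.48×0.4130) = 0.5427.
D = 10.04 × (0.8708 − 0.5427) + 3.56 × 0.5427 = 3.293 + 1.932 = 5.225 mg/L.
DO = C_s − D = 7.97 − 5.225 = 2.745 mg/L.

DO ≈ 2.75 mg/L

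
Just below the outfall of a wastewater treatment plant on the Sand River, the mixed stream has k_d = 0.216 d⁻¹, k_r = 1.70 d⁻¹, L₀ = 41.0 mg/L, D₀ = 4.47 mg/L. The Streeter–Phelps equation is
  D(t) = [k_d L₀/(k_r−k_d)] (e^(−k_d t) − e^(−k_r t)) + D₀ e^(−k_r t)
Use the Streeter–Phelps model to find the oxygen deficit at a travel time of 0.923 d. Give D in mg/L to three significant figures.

k_d L₀/(k_r−k_d) = 0.216×41.0/(1.70−0.216) = 8.856/1.484 = 5.968 mg/L.
e^(−k_d t) = e^(−0.216×0.9230) = 0.8192; e^(−k_r t) = e^(−1.70×0.9230) = 0.2082.
D = 5.968 × (0.8192 − 0.2082) + 4.47 × 0.2082 = 3.646 + 0.9308 = 4.577 mg/L.

D ≈ 4.58 mg/L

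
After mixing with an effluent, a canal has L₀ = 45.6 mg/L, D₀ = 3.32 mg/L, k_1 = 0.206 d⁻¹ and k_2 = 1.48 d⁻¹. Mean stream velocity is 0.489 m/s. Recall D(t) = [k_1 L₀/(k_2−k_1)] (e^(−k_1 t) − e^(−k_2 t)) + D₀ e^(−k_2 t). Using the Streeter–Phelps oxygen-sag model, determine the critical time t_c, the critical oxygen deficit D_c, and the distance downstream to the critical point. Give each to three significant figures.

t_c ≈ 1.08 d; D_c ≈ 5.08 mg/L; x_c ≈ 45.6 km

At the critical point dD/dt = 0, so k_1 L₀ e^(−k_1 t) = k_2 D. Substituting D(t) from the Streeter–Phelps equation and solving for t gives
t_c = ln[(k_2/k_1)(1 − D₀(k_2−k_1)/(k_1 L₀))] / (k_2−k_1).
Here k_2−k_1 = 1.274 d⁻¹ and 1 − D₀(k_2−k_1)/(k_1 L₀) = 1 − 3.32×1.274/(0.206×45.6) = 0.5497, so
t_c = ln(7.184 × 0.5497) / 1.274 = 1.374 / 1.274 = 1.078 d.
L(t_c) = L₀ e^(−k_1 t_c) = 45.6 × 0.8008 = 36.52 mg/L, and at the critical point k_2 D_c = k_1 L, so D_c = (0.206/1.48) × 36.52 = 5.083 mg/L.
x_c = v t_c = 0.489 m/s × 1.078 d × 86400 s/d = 45550 m ≈ 45.6 km.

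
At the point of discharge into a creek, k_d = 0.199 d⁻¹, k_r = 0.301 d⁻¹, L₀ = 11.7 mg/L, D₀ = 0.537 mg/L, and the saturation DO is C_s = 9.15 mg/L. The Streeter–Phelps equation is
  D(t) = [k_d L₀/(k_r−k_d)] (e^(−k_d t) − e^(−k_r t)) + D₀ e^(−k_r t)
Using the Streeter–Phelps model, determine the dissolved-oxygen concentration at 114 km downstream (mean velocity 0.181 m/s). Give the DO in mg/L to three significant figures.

DO ≈ 6.28 mg/L

Travel time t = x/v = 114 km / (0.181 m/s) = 114000 m / 0.181 m/s = 629800 s = 7.290 d.
k_d L₀/(k_r−k_d) = 0.199×11.7/(0.301−0.199) = 2.328/0.1020 = 22.83 mg/L.
e^(−k_d t) = e^(−0.199×7.290) = 0.2344; e^(−k_r t) = e^(−0.301×7.290) = 0.1114.
D = 22.83 × (0.2344 − 0.1114) + 0.537 × 0.1114 = 2.807 + 0.05985 = 2.867 mg/L.
DO = C_s − D = 9.15 − 2.867 = 6.283 mg/L.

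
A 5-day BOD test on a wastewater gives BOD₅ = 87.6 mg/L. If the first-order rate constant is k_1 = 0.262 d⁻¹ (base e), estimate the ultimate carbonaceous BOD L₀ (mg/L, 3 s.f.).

L₀ ≈ 120 mg/L

BOD₅ = L₀(1 − e^(−5k_1)) ⇒ L₀ = BOD₅ / (1 − e^(−5×0.262))
= 87.6 / (1 − 0.2698) = 87.6 / 0.7302 = 120.0 mg/L.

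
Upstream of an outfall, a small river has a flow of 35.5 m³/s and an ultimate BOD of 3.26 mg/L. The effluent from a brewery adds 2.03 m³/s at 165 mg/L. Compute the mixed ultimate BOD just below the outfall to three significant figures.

Flow-weighted mixing: C = (Q_r C_r + Q_w C_w)/(Q_r + Q_w)
= (35.5×3.26 + 2.03×165)/(35.5 + 2.03) = 450.7/37.53 = 12.01 mg/L.

12.0 mg/L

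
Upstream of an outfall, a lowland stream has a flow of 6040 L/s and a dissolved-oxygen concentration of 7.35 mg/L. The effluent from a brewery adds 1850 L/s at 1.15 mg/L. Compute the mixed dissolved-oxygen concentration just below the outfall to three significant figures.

Flow-weighted mixing: C = (Q_r C_r + Q_w C_w)/(Q_r + Q_w)
= (6040×7.35 + 1850×1.15)/(6040 + 1850) = 46520/7890 = 5.896 mg/L.

5.90 mg/L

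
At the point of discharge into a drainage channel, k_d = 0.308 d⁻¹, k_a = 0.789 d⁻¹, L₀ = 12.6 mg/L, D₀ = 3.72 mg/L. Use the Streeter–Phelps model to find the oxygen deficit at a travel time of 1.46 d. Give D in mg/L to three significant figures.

D ≈ 3.77 mg/L

k_d L₀/(k_a−k_d) = 0.308×12.6/(0.789−0.308) = 3.881/0.4810 = 8.068 mg/L.
e^(−k_d t) = e^(−0.308×1.460) = 0.6378; e^(−k_a t) = e^(−0.789×1.460) = 0.3160.
D = 8.068 × (0.6378 − 0.3160) + 3.72 × 0.3160 = 2.596 + 1.176 = 3.772 mg/L.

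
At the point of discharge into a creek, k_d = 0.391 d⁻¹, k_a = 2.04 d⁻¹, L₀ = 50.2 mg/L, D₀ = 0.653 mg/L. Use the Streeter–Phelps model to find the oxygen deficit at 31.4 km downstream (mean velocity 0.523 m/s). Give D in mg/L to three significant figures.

Travel time t = x/v = 31.4 km / (0.523 m/s) = 31400 m / 0.523 m/s = 60040 s = 0.6949 d.
k_d L₀/(k_a−k_d) = 0.391×50.2/(2.04−0.391) = 19.63/1.649 = 11.90 mg/L.
e^(−k_d t) = e^(−0.391×0.6949) = 0.7621; e^(−k_a t) = e^(−2.04×0.6949) = 0.2423.
D = 11.90 × (0.7621 − 0.2423) + 0.653 × 0.2423 = 6.187 + 0.1582 = 6.345 mg/L.

D ≈ 6.35 mg/L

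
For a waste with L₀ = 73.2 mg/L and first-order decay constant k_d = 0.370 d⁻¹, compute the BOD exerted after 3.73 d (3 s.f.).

y_t = L₀(1 − e^(−k_d t)) = 73.2 × (1 − e^(−0.370×3.73))
= 73.2 × (1 − 0.2516) = 73.2 × 0.7484 = 54.79 mg/L.

y ≈ 54.8 mg/L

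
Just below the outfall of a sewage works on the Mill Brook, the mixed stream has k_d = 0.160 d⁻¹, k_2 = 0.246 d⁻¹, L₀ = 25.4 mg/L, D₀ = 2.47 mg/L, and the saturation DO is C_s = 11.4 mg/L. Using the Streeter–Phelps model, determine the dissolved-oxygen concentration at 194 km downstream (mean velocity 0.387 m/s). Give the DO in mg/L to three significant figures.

Travel time t = x/v = 194 km / (0.387 m/s) = 194000 m / 0.387 m/s = 501300 s = 5.802 d.
k_d L₀/(k_2−k_d) = 0.160×25.4/(0.246−0.160) = 4.064/0.08600 = 47.26 mg/L.
e^(−k_d t) = e^(−0.160×5.802) = 0.3952; e^(−k_2 t) = e^(−0.246×5.802) = 0.2400.
D = 47.26 × (0.3952 − 0.2400) + 2.47 × 0.2400 = 7.337 + 0.5927 = 7.930 mg/L.
DO = C_s − D = 11.4 − 7.930 = 3.470 mg/L.

DO ≈ 3.47 mg/L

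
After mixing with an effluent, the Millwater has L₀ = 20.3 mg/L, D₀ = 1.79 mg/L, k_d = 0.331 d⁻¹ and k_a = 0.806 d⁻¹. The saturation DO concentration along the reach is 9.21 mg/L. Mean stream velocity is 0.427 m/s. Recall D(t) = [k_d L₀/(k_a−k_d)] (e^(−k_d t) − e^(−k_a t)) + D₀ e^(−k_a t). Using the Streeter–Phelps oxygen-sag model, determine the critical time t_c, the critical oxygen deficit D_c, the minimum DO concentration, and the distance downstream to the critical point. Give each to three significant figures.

t_c ≈ 1.59 d; D_c ≈ 4.93 mg/L; min DO ≈ 4.28 mg/L; x_c ≈ 58.6 km

At the critical point dD/dt = 0, so k_d L₀ e^(−k_d t) = k_a D. Substituting D(t) from the Streeter–Phelps equation and solving for t gives
t_c = ln[(k_a/k_d)(1 − D₀(k_a−k_d)/(k_d L₀))] / (k_a−k_d).
Here k_a−k_d = 0.4750 d⁻¹ and 1 − D₀(k_a−k_d)/(k_d L₀) = 1 − 1.79×0.4750/(0.331×20.3) = 0.8735, so
t_c = ln(2.435 × 0.8735) / 0.4750 = 0.7547 / 0.4750 = 1.589 d.
D_c = (k_d/k_a) L₀ e^(−k_d t_c) = (0.331/0.806) × 20.3 × e^(−0.331×1.589) = 0.4107 × 20.3 × 0.5910 = 4.927 mg/L.
Minimum DO = C_s − D_c = 9.21 − 4.927 = 4.283 mg/L.
x_c = v t_c = 0.427 m/s × 1.589 d × 86400 s/d = 58610 m ≈ 58.6 km.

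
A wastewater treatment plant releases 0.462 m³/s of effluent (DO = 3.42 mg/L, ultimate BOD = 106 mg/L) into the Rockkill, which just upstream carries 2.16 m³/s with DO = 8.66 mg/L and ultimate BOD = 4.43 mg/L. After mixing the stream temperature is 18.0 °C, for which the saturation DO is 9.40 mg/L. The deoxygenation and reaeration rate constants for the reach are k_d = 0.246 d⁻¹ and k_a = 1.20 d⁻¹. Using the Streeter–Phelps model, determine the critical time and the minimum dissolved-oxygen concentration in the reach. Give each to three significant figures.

Mixed DO = (2.16×8.66 + 0.462×3.42)/(2.16+0.462) = 20.29/2.622 = 7.737 mg/L.
Mixed L₀ = (2.16×4.43 + 0.462×106)/(2.622) = 58.54/2.622 = 22.33 mg/L.
Initial deficit D₀ = C_s − DO₀ = 9.40 − 7.737 = 1.663 mg/L.
t_c = (1/0.9540) ln[(1.20/0.246)(1 − 1.663×0.9540/(0.246×22.33))] = 1.048 × ln(3.469) = 1.304 d.
D_c = (0.246/1.20) × 22.33 × e^(−0.246×1.304) = 0.2050 × 22.33 × 0.7256 = 3.321 mg/L.
Minimum DO = 9.40 − 3.321 = 6.079 mg/L.

t_c ≈ 1.30 d; minimum DO ≈ 6.08 mg/L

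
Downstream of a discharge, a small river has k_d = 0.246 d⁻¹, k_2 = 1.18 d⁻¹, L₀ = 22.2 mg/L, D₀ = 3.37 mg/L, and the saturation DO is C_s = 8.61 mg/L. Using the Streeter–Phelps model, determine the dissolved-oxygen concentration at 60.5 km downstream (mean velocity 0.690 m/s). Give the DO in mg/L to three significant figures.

Travel time t = x/v = 60.5 km / (0.690 m/s) = 60500 m / 0.690 m/s = 87680 s = 1.015 d.
k_d L₀/(k_2−k_d) = 0.246×22.2/(1.18−0.246) = 5.461/0.9340 = 5.847 mg/L.
e^(−k_d t) = e^(−0.246×1.015) = 0.7791; e^(−k_2 t) = e^(−1.18×1.015) = 0.3019.
D = 5.847 × (0.7791 − 0.3019) + 3.37 × 0.3019 = 2.790 + 1.018 = 3.807 mg/L.
DO = C_s − D = 8.61 − 3.807 = 4.803 mg/L.

DO ≈ 4.80 mg/L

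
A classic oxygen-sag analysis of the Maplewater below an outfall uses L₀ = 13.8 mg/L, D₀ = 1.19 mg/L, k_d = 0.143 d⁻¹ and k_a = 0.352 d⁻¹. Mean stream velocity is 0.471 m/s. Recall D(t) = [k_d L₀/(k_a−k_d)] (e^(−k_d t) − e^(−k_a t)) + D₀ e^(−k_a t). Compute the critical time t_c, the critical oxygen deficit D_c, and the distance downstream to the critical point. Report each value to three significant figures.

t_c = [1/(k_a−k_d)] ln[(k_a/k_d)(1 − D₀(k_a−k_d)/(k_d L₀))]
= [1/(0.352−0.143)] ln[(0.352/0.143)(1 − 1.19×0.2090/(0.143×13.8))]
= (1/0.2090) ln[2.462 × 0.8740] = 4.785 × ln(2.151) = 4.785 × 0.7661 = 3.665 d.
D_c = (k_d/k_a) L₀ e^(−k_d t_c) = (0.143/0.352) × 13.8 × e^(−0.143×3.665) = 0.4062 × 13.8 × 0.5921 = 3.319 mg/L.
x_c = v t_c = 0.471 m/s × 3.665 d × 86400 s/d = 149200 m ≈ 149 km.

t_c ≈ 3.67 d; D_c ≈ 3.32 mg/L; x_c ≈ 149 km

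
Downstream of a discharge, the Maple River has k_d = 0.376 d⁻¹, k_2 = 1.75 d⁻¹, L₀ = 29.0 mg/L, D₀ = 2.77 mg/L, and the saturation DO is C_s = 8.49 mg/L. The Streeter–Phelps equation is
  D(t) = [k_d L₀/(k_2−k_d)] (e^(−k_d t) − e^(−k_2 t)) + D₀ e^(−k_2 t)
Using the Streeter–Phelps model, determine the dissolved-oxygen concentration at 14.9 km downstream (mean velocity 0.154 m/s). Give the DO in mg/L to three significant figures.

Travel time t = x/v = 14.9 km / (0.154 m/s) = 14900 m / 0.154 m/s = 96750 s = 1.120 d.
k_d L₀/(k_2−k_d) = 0.376×29.0/(1.75−0.376) = 10.90/1.374 = 7.936 mg/L.
e^(−k_d t) = e^(−0.376×1.120) = 0.6564; e^(−k_2 t) = e^(−1.75×1.120) = 0.1409.
D = 7.936 × (0.6564 − 0.1409) + 2.77 × 0.1409 = 4.091 + 0.3903 = 4.481 mg/L.
DO = C_s − D = 8.49 − 4.481 = 4.009 mg/L.

DO ≈ 4.01 mg/L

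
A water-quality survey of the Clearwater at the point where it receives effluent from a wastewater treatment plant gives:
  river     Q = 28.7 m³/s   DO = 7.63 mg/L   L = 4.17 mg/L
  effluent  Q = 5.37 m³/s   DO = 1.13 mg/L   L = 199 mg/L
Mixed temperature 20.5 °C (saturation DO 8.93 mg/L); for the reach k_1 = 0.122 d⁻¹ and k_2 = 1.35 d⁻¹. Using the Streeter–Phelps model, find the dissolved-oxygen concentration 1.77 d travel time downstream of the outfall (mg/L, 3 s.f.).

Mixed DO = (28.7×7.63 + 5.37×1.13)/(28.7+5.37) = 225.0/34.07 = 6.605 mg/L.
Mixed L₀ = (28.7×4.17 + 5.37×199)/(34.07) = 1188/34.07 = 34.88 mg/L.
Initial deficit D₀ = C_s − DO₀ = 8.93 − 6.605 = 2.325 mg/L.
D(1.77) = [0.122×34.88/(1.35−0.122)](e^(−0.122×1.77) − e^(−1.35×1.77)) + 2.325 e^(−1.35×1.77)
= 3.465 × (0.8058 − 0.09168) + 2.325 × 0.09168 = 2.688 mg/L.
DO = 8.93 − 2.688 = 6.242 mg/L.

DO ≈ 6.24 mg/L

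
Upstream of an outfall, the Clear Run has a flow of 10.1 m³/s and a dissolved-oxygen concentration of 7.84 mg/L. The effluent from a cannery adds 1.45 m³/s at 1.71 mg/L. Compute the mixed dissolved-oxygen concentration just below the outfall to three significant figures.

7.07 mg/L

Flow-weighted mixing: C = (Q_r C_r + Q_w C_w)/(Q_r + Q_w)
= (10.1×7.84 + 1.45×1.71)/(10.1 + 1.45) = 81.66/11.55 = 7.070 mg/L.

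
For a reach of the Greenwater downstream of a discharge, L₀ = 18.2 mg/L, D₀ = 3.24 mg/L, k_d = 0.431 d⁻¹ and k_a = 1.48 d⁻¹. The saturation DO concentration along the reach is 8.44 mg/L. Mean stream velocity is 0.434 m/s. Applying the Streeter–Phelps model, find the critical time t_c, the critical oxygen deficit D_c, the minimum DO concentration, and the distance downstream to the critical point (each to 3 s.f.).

t_c ≈ 0.635 d; D_c ≈ 4.03 mg/L; min DO ≈ 4.41 mg/L; x_c ≈ 23.8 km

With k_a/k_d = 3.434 and 1 − D₀(k_a−k_d)/(k_d L₀) = 0.5667,
t_c = ln(3.434 × 0.5667) / (1.48 − 0.431) = ln(1.946) / 1.049 = 0.6658/1.049 = 0.6347 d.
D_c = (k_d/k_a) L₀ e^(−k_d t_c) = (0.431/1.48) × 18.2 × e^(−0.431×0.6347) = 0.2912 × 18.2 × 0.7607 = 4.032 mg/L.
Minimum DO = C_s − D_c = 8.44 − 4.032 = 4.408 mg/L.
x_c = v t_c = 0.434 m/s × 0.6347 d × 86400 s/d = 23800 m ≈ 23.8 km.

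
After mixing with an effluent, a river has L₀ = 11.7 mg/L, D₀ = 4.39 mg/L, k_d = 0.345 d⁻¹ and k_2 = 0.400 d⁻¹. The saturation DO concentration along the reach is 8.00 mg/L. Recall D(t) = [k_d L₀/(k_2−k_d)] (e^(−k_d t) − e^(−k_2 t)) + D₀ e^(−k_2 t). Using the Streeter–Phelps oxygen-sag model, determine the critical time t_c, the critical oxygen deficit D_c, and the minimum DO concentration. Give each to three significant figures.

t_c ≈ 1.57 d; D_c ≈ 5.88 mg/L; min DO ≈ 2.12 mg/L

t_c = [1/(k_2−k_d)] ln[(k_2/k_d)(1 − D₀(k_2−k_d)/(k_d L₀))]
= [1/(0.400−0.345)] ln[(0.400/0.345)(1 − 4.39×0.05500/(0.345×11.7))]
= (1/0.05500) ln[1.159 × 0.9402] = 18.18 × ln(1.090) = 18.18 × 0.08624 = 1.568 d.
D_c = (k_d/k_2) L₀ e^(−k_d t_c) = (0.345/0.400) × 11.7 × e^(−0.345×1.568) = 0.8625 × 11.7 × 0.5822 = 5.875 mg/L.
Minimum DO = C_s − D_c = 8.00 − 5.875 = 2.125 mg/L.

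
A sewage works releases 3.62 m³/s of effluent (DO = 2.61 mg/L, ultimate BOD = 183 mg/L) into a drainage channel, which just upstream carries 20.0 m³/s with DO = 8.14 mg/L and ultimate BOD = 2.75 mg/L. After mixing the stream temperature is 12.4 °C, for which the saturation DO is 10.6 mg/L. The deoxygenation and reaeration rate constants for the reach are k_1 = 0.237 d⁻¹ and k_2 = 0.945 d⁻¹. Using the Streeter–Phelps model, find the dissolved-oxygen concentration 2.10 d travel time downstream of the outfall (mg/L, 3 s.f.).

DO ≈ 5.36 mg/L

Mixed DO = (20.0×8.14 + 3.62×2.61)/(20.0+3.62) = 172.2/23.62 = 7.292 mg/L.
Mixed L₀ = (20.0×2.75 + 3.62×183)/(23.62) = 717.5/23.62 = 30.38 mg/L.
Initial deficit D₀ = C_s − DO₀ = 10.6 − 7.292 = 3.308 mg/L.
D(2.10) = [0.237×30.38/(0.945−0.237)](e^(−0.237×2.10) − e^(−0.945×2.10)) + 3.308 e^(−0.945×2.10)
= 10.17 × (0.6079 − 0.1374) + 3.308 × 0.1374 = 5.238 mg/L.
DO = 10.6 − 5.238 = 5.362 mg/L.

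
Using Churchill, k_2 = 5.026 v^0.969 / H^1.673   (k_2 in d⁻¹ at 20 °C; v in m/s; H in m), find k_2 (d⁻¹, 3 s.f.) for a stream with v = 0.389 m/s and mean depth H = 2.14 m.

k_2 ≈ 0.564 d⁻¹

k_2 = 5.026 × 0.389^0.969 / 2.14^1.673 = 5.026 × 0.4006 / 3.571 = 0.5638 d⁻¹.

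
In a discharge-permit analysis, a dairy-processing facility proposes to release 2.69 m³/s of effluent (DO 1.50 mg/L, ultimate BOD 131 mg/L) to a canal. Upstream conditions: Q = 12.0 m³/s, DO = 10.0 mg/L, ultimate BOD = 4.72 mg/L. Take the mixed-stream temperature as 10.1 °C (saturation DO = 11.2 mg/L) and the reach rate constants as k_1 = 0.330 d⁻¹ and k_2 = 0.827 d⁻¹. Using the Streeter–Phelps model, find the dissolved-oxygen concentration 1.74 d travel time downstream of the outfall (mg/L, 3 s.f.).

Mixed DO = (12.0×10.0 + 2.69×1.50)/(12.0+2.69) = 124.0/14.69 = 8.443 mg/L.
Mixed L₀ = (12.0×4.72 + 2.69×131)/(14.69) = 409.0/14.69 = 27.84 mg/L.
Initial deficit D₀ = C_s − DO₀ = 11.2 − 8.443 = 2.757 mg/L.
D(1.74) = [0.330×27.84/(0.827−0.330)](e^(−0.330×1.74) − e^(−0.827×1.74)) + 2.757 e^(−0.827×1.74)
= 18.49 × (0.5632 − 0.2372) + 2.757 × 0.2372 = 6.681 mg/L.
DO = 11.2 − 6.681 = 4.519 mg/L.

DO ≈ 4.52 mg/L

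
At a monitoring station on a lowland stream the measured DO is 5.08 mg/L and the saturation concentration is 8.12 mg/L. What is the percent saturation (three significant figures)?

% saturation = C/C_s × 100 = 5.08/8.12 × 100 = 62.6 %.

62.6 % saturation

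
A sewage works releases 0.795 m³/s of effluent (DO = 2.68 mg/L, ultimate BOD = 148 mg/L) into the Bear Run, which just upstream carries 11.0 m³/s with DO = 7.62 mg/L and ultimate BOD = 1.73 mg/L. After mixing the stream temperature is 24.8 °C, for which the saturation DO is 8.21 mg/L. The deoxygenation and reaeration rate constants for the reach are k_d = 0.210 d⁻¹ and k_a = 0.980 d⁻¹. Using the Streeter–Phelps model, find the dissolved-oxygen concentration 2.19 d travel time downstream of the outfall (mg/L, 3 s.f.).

DO ≈ 6.48 mg/L

Mixed DO = (11.0×7.62 + 0.795×2.68)/(11.0+0.795) = 85.95/11.79 = 7.287 mg/L.
Mixed L₀ = (11.0×1.73 + 0.795×148)/(11.79) = 136.7/11.79 = 11.59 mg/L.
Initial deficit D₀ = C_s − DO₀ = 8.21 − 7.287 = 0.9230 mg/L.
D(2.19) = [0.210×11.59/(0.980−0.210)](e^(−0.210×2.19) − e^(−0.980×2.19)) + 0.9230 e^(−0.980×2.19)
= 3.161 × (0.6313 − 0.1169) + 0.9230 × 0.1169 = 1.734 mg/L.
DO = 8.21 − 1.734 = 6.476 mg/L.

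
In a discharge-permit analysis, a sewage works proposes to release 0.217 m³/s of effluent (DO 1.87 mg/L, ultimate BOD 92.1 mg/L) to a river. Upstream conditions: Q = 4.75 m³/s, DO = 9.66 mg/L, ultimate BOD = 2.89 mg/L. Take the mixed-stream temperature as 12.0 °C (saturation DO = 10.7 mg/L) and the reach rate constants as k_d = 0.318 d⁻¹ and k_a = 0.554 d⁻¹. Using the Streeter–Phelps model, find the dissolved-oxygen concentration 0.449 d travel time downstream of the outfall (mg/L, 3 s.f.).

Mixed DO = (4.75×9.66 + 0.217×1.87)/(4.75+0.217) = 46.29/4.967 = 9.320 mg/L.
Mixed L₀ = (4.75×2.89 + 0.217×92.1)/(4.967) = 33.71/4.967 = 6.787 mg/L.
Initial deficit D₀ = C_s − DO₀ = 10.7 − 9.320 = 1.380 mg/L.
D(0.449) = [0.318×6.787/(0.554−0.318)](e^(−0.318×0.449) − e^(−0.554×0.449)) + 1.380 e^(−0.554×0.449)
= 9.146 × (0.8669 − 0.7798) + 1.380 × 0.7798 = 1.874 mg/L.
DO = 10.7 − 1.874 = 8.826 mg/L.

DO ≈ 8.83 mg/L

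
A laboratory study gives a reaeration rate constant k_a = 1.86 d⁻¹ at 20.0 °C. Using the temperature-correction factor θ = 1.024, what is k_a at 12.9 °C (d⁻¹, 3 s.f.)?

k_a(T₂) = k_a(T₁) · θ^(T₂−T₁) = 1.86 × 1.024^(12.9−20.0)
= 1.86 × 1.024^-7.10 = 1.86 × 0.8450 = 1.572 d⁻¹.

k_a ≈ 1.57 d⁻¹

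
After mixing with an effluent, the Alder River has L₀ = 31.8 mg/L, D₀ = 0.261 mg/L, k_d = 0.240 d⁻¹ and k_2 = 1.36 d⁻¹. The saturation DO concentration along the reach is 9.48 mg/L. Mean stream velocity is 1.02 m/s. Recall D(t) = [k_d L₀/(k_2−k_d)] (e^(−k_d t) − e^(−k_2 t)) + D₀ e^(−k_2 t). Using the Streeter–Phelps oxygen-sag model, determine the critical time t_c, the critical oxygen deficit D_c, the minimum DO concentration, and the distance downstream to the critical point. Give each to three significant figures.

With k_2/k_d = 5.667 and 1 − D₀(k_2−k_d)/(k_d L₀) = 0.9617,
t_c = ln(5.667 × 0.9617) / (1.36 − 0.240) = ln(5.450) / 1.120 = 1.696/1.120 = 1.514 d.
L(t_c) = L₀ e^(−k_d t_c) = 31.8 × 0.6954 = 22.11 mg/L, and at the critical point k_2 D_c = k_d L, so D_c = (0.240/1.36) × 22.11 = 3.902 mg/L.
Minimum DO = C_s − D_c = 9.48 − 3.902 = 5.578 mg/L.
x_c = v t_c = 1.02 m/s × 1.514 d × 86400 s/d = 133400 m ≈ 133 km.

t_c ≈ 1.51 d; D_c ≈ 3.90 mg/L; min DO ≈ 5.58 mg/L; x_c ≈ 133 km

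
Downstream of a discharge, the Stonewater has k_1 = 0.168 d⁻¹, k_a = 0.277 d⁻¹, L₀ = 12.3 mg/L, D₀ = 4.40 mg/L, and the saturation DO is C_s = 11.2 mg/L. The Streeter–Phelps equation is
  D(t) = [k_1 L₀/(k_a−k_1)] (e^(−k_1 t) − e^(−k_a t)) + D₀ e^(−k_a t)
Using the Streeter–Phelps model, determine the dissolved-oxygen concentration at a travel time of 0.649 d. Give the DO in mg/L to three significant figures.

DO ≈ 6.36 mg/L

k_1 L₀/(k_a−k_1) = 0.168×12.3/(0.277−0.168) = 2.066/0.1090 = 18.96 mg/L.
e^(−k_1 t) = e^(−0.168×0.6490) = 0.8967; e^(−k_a t) = e^(−0.277×0.6490) = 0.8355.
D = 18.96 × (0.8967 − 0.8355) + 4.40 × 0.8355 = 1.161 + 3.676 = 4.837 mg/L.
DO = C_s − D = 11.2 − 4.837 = 6.363 mg/L.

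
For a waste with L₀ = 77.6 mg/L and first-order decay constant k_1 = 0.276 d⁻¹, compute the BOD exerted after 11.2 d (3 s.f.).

y_t = L₀(1 − e^(−k_1 t)) = 77.6 × (1 − e^(−0.276×11.2))
= 77.6 × (1 − 0.04545) = 77.6 × 0.9546 = 74.07 mg/L.

y ≈ 74.1 mg/L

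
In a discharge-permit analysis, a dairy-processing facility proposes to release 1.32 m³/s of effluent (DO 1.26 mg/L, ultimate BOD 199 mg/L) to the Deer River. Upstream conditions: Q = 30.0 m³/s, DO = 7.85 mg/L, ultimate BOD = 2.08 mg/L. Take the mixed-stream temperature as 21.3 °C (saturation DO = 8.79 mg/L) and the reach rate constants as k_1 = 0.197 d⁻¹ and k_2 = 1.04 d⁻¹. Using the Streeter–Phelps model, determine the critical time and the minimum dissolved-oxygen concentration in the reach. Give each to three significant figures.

Mixed DO = (30.0×7.85 + 1.32×1.26)/(30.0+1.32) = 237.2/31.32 = 7.572 mg/L.
Mixed L₀ = (30.0×2.08 + 1.32×199)/(31.32) = 325.1/31.32 = 10.38 mg/L.
Initial deficit D₀ = C_s − DO₀ = 8.79 − 7.572 = 1.218 mg/L.
t_c = (1/0.8430) ln[(1.04/0.197)(1 − 1.218×0.8430/(0.197×10.38))] = 1.186 × ln(2.629) = 1.147 d.
D_c = (0.197/1.04) × 10.38 × e^(−0.197×1.147) = 0.1894 × 10.38 × 0.7978 = 1.569 mg/L.
Minimum DO = 8.79 − 1.569 = 7.221 mg/L.

t_c ≈ 1.15 d; minimum DO ≈ 7.22 mg/L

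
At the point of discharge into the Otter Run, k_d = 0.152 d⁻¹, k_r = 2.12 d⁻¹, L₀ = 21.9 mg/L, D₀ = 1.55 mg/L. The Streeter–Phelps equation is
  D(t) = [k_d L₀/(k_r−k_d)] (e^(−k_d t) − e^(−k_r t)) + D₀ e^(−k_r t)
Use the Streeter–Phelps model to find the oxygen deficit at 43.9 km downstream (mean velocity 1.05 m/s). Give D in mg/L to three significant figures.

Travel time t = x/v = 43.9 km / (1.05 m/s) = 43900 m / 1.05 m/s = 41810 s = 0.4839 d.
k_d L₀/(k_r−k_d) = 0.152×21.9/(2.12−0.152) = 3.329/1.968 = 1.691 mg/L.
e^(−k_d t) = e^(−0.152×0.4839) = 0.9291; e^(−k_r t) = e^(−2.12×0.4839) = 0.3585.
D = 1.691 × (0.9291 − 0.3585) + 1.55 × 0.3585 = 0.9652 + 0.5556 = 1.521 mg/L.

D ≈ 1.52 mg/L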